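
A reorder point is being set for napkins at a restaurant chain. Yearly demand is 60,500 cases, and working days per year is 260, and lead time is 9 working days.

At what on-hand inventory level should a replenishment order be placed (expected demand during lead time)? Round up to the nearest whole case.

2,095 cases

Daily demand d = 60,500 / 260 = 232.692 cases/day
Demand during lead time = 232.692 × 9 = 2,094.23
Reorder point = 2,094.23 → round up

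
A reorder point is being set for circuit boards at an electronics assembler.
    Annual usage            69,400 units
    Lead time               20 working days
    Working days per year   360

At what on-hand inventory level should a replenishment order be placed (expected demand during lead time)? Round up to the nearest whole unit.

Daily demand d = 69,400 / 360 = 192.778 units/day
Demand during lead time = 192.778 × 20 = 3,855.56
Reorder point = 3,855.56 → round up

3,856 units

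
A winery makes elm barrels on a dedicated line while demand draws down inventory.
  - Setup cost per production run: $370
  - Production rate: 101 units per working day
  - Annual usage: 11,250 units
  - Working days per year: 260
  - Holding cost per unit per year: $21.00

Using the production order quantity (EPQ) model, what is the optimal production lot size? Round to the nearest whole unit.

833 units

Daily demand d = 11,250/260 = 43.269; p = 101; 1 − d/p = 0.57159
EPQ = √(2DS / (H(1 − d/p)))
    = √(2 × 11,250 × 370 / (21 × 0.57159)) ≈ 832.80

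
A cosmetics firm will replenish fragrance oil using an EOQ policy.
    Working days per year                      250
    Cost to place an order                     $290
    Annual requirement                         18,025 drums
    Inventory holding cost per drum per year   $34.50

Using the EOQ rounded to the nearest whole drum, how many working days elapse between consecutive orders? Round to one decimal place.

7.6 days

Optimal lot size Q* = (2 × 18,025 × $290 / $34.5)^½ ≈ 550.48 → Q = 550 drums
T = Q/D × 250 days = 550/18,025 × 250 = 7.628 days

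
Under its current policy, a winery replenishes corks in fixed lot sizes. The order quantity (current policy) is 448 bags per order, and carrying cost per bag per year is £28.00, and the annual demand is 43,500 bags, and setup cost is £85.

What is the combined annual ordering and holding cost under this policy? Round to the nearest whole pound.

Annual ordering cost = (D/Q)·S = (43,500/448) × 85 = £8,253.35
Annual holding cost  = (Q/2)·H = (448/2) × 28 = £6,272.00
Total = £8,253.35 + £6,272.00 = £14,525.35

£14,525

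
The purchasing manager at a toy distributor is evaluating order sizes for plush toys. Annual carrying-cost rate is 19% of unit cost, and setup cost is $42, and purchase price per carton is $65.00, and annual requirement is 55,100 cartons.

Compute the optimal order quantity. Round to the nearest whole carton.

612 cartons

Carrying cost H = $65 × 19% = $12.3500/carton/yr
EOQ = √(2DS/H) = √(2 × 55,100 × 42 / 12.35)
    = √(374,769.23) ≈ 612.18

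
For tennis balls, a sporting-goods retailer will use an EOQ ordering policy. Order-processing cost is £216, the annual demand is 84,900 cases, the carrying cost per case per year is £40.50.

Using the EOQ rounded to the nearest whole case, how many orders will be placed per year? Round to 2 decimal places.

2DS/H = 2·84,900·216/40.5 = 905,600.00
EOQ = √905,600.00 ≈ 951.63 → Q = 952
Orders per year = D/Q = 84,900 / 952 = 89.181

89.18 orders per year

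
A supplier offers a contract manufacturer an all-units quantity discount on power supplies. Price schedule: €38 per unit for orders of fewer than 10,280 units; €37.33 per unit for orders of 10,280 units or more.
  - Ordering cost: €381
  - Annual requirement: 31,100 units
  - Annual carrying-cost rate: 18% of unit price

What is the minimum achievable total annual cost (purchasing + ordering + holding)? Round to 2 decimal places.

€1,194,531.68

H₁ = 18%×€38 = €6.8400;  H₂ = 18%×€37.33 = €6.7194
EOQ₁ = √(2×31,100×381/6.8400) = 1,861.36  (< 10,280, feasible at tier 1)
EOQ₂ = √(2×31,100×381/6.7194) = 1,877.99  (< 10,280 → use Q = 10,280 at tier-2 price)
TC(tier 1 (EOQ₁), Q≈1,861.4) = €1,194,531.68
TC(tier 2, Q≈10,280.0) = €1,196,653.35
Minimum at tier 1 (EOQ₁): €1,194,531.68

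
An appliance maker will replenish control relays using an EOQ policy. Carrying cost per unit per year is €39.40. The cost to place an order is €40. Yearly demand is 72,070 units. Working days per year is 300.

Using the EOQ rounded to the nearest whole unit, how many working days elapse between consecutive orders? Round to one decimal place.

1.6 days

EOQ = √(2DS/H) = √(2 × 72,070 × 40 / 39.4)
    = √(146,335.03) ≈ 382.54 → Q = 383 units
T = Q/D × 300 days = 383/72,070 × 300 = 1.594 days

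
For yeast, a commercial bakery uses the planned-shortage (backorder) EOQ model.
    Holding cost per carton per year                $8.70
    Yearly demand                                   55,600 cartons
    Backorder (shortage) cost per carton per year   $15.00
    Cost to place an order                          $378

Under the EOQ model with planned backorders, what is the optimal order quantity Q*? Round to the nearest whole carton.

2,763 cartons

Q* = √(2DS/H) · √((H + b)/b)
   = √(2 × 55,600 × 378 / 8.7) · √((8.7 + 15) / 15)
   = 2,198.056 × 1.2570 ≈ 2,762.91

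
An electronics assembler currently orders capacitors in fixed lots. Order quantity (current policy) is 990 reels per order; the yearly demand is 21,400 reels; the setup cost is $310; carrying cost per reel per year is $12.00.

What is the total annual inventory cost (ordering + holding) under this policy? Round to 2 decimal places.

$12,641.01

Orders/yr = 21,400/990 = 21.616; ordering cost = 21.616 × $310 = $6,701.01
Average inventory = 990/2 = 495; holding cost = 495 × $12 = $5,940.00
Total = $6,701.01 + $5,940.00 = $12,641.01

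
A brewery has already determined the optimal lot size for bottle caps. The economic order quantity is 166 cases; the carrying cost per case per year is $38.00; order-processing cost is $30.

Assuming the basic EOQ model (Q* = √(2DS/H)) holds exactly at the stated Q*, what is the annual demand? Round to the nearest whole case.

17,452 cases per year

Since Q* = (2DS/H)^½, squaring gives Q*²·H = 2DS.
D = Q²H / (2S) = 166² × 38 / (2 × 30) = 17,452.13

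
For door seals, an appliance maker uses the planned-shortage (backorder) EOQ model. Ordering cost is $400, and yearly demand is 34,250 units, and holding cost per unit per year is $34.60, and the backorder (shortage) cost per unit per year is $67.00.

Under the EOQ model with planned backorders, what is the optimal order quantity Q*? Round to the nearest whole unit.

Q* = √(2DS/H) · √((H + b)/b)
   = √(2 × 34,250 × 400 / 34.6) · √((34.6 + 67) / 67)
   = 889.892 × 1.2314 ≈ 1,095.84

1,096 units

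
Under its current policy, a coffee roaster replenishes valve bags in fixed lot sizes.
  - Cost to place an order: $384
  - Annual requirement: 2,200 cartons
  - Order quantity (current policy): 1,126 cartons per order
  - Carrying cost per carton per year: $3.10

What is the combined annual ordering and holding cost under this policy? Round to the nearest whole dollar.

Ordering: D/Q × S = 2,200/1,126 × $384 = $750.27
Holding:  Q/2 × H = 1,126/2 × $3.1 = $1,745.30
Total = $750.27 + $1,745.30 = $2,495.57

$2,496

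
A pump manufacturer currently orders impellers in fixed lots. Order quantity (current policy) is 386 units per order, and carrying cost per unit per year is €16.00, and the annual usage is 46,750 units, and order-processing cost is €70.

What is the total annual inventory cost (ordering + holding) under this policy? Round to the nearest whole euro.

€11,566

Annual ordering cost = (D/Q)·S = (46,750/386) × 70 = €8,477.98
Annual holding cost  = (Q/2)·H = (386/2) × 16 = €3,088.00
Total = €8,477.98 + €3,088.00 = €11,565.98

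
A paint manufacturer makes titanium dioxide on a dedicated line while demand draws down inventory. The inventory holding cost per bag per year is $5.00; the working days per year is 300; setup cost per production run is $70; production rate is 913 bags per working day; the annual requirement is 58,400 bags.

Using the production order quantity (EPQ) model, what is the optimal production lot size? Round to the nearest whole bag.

Daily demand d = 58,400/300 = 194.667; p = 913; 1 − d/p = 0.78678
EPQ = √(2DS / (H(1 − d/p)))
    = √(2 × 58,400 × 70 / (5 × 0.78678)) ≈ 1,441.64

1,442 bags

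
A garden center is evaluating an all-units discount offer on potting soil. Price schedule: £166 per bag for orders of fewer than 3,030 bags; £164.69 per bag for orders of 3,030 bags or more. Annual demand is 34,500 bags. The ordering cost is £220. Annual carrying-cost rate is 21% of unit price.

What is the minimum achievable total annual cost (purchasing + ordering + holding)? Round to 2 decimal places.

H₁ = 21%×£166 = £34.8600;  H₂ = 21%×£164.69 = £34.5849
EOQ₁ = √(2×34,500×220/34.8600) = 659.89  (< 3,030, feasible at tier 1)
EOQ₂ = √(2×34,500×220/34.5849) = 662.51  (< 3,030 → use Q = 3,030 at tier-2 price)
TC(tier 1 (EOQ₁), Q≈659.9) = £5,750,003.80
TC(tier 2, Q≈3,030.0) = £5,736,706.07
Minimum at tier 2: £5,736,706.07

£5,736,706.07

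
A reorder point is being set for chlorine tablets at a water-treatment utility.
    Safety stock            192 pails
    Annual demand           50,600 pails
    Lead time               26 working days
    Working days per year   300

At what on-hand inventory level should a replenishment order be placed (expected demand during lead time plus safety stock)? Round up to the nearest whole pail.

4,578 pails

Daily demand d = 50,600 / 300 = 168.667 pails/day
Demand during lead time = 168.667 × 26 = 4,385.33
Reorder point = 4,385.33 + 192 = 4,577.33 → round up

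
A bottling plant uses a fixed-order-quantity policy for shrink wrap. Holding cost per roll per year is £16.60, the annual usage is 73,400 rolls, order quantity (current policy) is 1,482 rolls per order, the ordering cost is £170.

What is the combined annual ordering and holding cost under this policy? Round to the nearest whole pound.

Annual ordering cost = (D/Q)·S = (73,400/1,482) × 170 = £8,419.70
Annual holding cost  = (Q/2)·H = (1,482/2) × 16.6 = £12,300.60
Total = £8,419.70 + £12,300.60 = £20,720.30

£20,720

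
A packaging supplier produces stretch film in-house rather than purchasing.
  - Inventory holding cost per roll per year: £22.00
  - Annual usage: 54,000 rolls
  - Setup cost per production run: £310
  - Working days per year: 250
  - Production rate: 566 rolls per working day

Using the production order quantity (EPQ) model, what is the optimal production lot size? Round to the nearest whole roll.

Daily demand d = 54,000/250 = 216.000; p = 566; 1 − d/p = 0.61837
EPQ = √(2DS / (H(1 − d/p)))
    = √(2 × 54,000 × 310 / (22 × 0.61837)) ≈ 1,568.76

1,569 rolls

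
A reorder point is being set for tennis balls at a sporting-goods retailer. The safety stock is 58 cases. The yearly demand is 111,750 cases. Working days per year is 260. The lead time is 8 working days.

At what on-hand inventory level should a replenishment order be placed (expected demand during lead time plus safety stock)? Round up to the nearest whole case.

3,497 cases

Daily demand d = 111,750 / 260 = 429.808 cases/day
Demand during lead time = 429.808 × 8 = 3,438.46
Reorder point = 3,438.46 + 58 = 3,496.46 → round up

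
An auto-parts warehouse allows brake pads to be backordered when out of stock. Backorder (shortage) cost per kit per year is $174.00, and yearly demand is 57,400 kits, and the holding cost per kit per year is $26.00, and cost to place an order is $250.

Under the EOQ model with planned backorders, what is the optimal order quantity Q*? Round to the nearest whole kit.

Q* = √(2DS/H) · √((H + b)/b)
   = √(2 × 57,400 × 250 / 26) · √((26 + 174) / 174)
   = 1,050.641 × 1.0721 ≈ 1,126.41

1,126 kits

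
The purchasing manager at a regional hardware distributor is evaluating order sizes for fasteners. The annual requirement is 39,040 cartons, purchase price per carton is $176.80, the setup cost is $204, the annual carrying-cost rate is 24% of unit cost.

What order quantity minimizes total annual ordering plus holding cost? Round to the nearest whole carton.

613 cartons

Holding cost per carton per year: H = 24% × $176.8 = $42.4320
2DS/H = 2·39,040·204/42.432 = 375,384.62
EOQ = √375,384.62 ≈ 612.69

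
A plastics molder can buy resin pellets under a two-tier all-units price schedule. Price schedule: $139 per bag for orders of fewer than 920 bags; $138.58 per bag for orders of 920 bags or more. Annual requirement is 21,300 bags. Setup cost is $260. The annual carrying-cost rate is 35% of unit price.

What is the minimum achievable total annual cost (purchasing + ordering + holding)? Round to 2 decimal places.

$2,980,084.95

H₁ = 35%×$139 = $48.6500;  H₂ = 35%×$138.58 = $48.5030
EOQ₁ = √(2×21,300×260/48.6500) = 477.14  (< 920, feasible at tier 1)
EOQ₂ = √(2×21,300×260/48.5030) = 477.87  (< 920 → use Q = 920 at tier-2 price)
TC(tier 1 (EOQ₁), Q≈477.1) = $2,983,913.09
TC(tier 2, Q≈920.0) = $2,980,084.95
Minimum at tier 2: $2,980,084.95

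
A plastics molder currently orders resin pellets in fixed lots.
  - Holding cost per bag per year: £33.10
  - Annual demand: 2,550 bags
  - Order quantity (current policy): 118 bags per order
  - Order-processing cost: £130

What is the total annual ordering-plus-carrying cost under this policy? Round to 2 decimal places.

Ordering: D/Q × S = 2,550/118 × £130 = £2,809.32
Holding:  Q/2 × H = 118/2 × £33.1 = £1,952.90
Total = £2,809.32 + £1,952.90 = £4,762.22

£4,762.22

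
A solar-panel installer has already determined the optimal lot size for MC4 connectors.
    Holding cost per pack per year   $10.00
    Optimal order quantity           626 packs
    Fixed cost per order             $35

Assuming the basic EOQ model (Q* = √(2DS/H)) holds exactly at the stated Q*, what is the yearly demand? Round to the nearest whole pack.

Since Q* = (2DS/H)^½, squaring gives Q*²·H = 2DS.
D = Q²H / (2S) = 626² × 10 / (2 × 35) = 55,982.29

55,982 packs per year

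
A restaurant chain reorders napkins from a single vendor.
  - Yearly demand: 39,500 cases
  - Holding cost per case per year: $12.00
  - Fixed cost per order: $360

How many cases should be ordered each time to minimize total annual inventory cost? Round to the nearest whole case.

2DS/H = 2·39,500·360/12 = 2,370,000.00
EOQ = √2,370,000.00 ≈ 1,539.48

1,539 cases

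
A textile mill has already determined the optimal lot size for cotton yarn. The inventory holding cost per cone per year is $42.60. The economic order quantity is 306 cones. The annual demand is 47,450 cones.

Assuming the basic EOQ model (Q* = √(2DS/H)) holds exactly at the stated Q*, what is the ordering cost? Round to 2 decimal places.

Since Q* = (2DS/H)^½, squaring gives Q*²·H = 2DS.
S = Q²H / (2D) = 306² × 42.6 / (2 × 47,450) = 42.0326

$42.03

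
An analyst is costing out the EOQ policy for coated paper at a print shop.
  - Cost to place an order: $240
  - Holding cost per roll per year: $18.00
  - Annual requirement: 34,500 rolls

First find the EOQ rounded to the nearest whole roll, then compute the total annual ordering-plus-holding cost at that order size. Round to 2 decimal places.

Q* = √(2·D·S / H) = √(2·34,500·240 / 18) = √920,000.0 ≈ 959.17 → Q = 959 rolls
Annual ordering cost = (D/Q)·S = (34,500/959) × 240 = $8,633.99
Annual holding cost  = (Q/2)·H = (959/2) × 18 = $8,631.00
Total = $8,633.99 + $8,631.00 = $17,264.99

$17,264.99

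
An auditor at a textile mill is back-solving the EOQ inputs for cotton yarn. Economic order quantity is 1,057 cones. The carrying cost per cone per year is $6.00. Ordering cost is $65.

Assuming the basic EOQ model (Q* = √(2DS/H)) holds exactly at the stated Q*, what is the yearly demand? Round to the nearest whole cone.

51,565 cones per year

From Q* = √(2DS/H) ⇒ Q*² = 2DS/H.
D = Q²H / (2S) = 1,057² × 6 / (2 × 65) = 51,565.34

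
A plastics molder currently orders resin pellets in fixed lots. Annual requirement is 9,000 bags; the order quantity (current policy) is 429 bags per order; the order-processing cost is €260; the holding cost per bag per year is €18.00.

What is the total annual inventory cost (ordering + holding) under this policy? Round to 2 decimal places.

€9,315.55

Orders/yr = 9,000/429 = 20.979; ordering cost = 20.979 × €260 = €5,454.55
Average inventory = 429/2 = 214.5; holding cost = 214.5 × €18 = €3,861.00
Total = €5,454.55 + €3,861.00 = €9,315.55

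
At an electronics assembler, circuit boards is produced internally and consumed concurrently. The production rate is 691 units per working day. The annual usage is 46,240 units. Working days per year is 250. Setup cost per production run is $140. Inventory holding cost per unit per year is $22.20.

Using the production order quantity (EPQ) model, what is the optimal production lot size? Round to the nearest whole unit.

Daily demand d = 46,240/250 = 184.960; p = 691; 1 − d/p = 0.73233
EPQ = √(2DS / (H(1 − d/p)))
    = √(2 × 46,240 × 140 / (22.2 × 0.73233)) ≈ 892.40

892 units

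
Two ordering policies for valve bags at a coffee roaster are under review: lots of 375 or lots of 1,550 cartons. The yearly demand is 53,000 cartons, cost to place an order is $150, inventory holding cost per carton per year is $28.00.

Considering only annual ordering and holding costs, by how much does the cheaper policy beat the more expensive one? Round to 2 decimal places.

$379.03

Annual cost at Q: ordering D·S/Q plus holding Q·H/2.
TC(375) = (53,000/375)×150 + (375/2)×28 = $26,450.00
TC(1,550) = (53,000/1,550)×150 + (1,550/2)×28 = $26,829.03
Lots of 375 are cheaper by $379.03.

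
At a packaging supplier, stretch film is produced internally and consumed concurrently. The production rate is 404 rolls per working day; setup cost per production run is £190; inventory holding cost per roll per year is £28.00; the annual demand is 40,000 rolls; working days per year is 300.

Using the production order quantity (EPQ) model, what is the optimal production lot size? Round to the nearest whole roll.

Daily demand d = 40,000/300 = 133.333; p = 404; 1 − d/p = 0.66997
EPQ = √(2DS / (H(1 − d/p)))
    = √(2 × 40,000 × 190 / (28 × 0.66997)) ≈ 900.15

900 rolls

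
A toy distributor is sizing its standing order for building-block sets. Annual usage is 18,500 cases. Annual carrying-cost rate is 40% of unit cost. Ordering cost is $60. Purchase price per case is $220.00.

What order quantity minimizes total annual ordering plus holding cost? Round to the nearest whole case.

159 cases

H = i·C = 0.4 × $220 = $88.0000 per case-year
2DS/H = 2·18,500·60/88 = 25,227.27
EOQ = √25,227.27 ≈ 158.83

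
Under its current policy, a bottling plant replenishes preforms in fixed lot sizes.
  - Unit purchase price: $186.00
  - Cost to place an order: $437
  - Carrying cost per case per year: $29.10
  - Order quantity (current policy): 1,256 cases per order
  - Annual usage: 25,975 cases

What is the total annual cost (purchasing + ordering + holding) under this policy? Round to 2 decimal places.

$4,858,662.28

Annual ordering cost = (D/Q)·S = (25,975/1,256) × 437 = $9,037.48
Annual holding cost  = (Q/2)·H = (1,256/2) × 29.1 = $18,274.80
Purchase cost = D·C = 25,975 × 186 = $4,831,350.00
Total = $9,037.48 + $18,274.80 + $4,831,350.00 = $4,858,662.28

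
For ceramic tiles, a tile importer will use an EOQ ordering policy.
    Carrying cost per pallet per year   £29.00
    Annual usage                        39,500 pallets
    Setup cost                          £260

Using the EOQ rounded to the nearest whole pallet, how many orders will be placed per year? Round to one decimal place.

46.9 orders per year

Optimal lot size Q* = (2 × 39,500 × £260 / £29)^½ ≈ 841.59 → Q = 842
N = D/Q = 39,500/842 ≈ 46.912 orders/yr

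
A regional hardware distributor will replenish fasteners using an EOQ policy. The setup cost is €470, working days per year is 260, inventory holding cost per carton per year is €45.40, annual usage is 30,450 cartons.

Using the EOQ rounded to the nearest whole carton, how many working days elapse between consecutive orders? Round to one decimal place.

6.8 days

Optimal lot size Q* = (2 × 30,450 × €470 / €45.4)^½ ≈ 794.02 → Q = 794 cartons
T = Q/D × 260 days = 794/30,450 × 260 = 6.780 days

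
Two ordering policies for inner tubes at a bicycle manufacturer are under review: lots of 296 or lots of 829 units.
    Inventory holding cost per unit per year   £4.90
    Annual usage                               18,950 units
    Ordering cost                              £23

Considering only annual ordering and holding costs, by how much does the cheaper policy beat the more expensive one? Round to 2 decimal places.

£359.14

TC(Q) = (D/Q)S + (Q/2)H
TC(296) = (18,950/296)×23 + (296/2)×4.9 = £2,197.67
TC(829) = (18,950/829)×23 + (829/2)×4.9 = £2,556.80
Lots of 296 are cheaper by £359.14.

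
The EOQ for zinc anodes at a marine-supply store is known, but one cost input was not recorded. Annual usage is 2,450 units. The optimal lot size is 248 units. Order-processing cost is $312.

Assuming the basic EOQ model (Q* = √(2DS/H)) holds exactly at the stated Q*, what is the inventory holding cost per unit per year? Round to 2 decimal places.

$24.86

EOQ relation: Q² = 2DS/H, so rearrange for the unknown.
H = 2DS / Q² = 2 × 2,450 × 312 / 248² = 24.8569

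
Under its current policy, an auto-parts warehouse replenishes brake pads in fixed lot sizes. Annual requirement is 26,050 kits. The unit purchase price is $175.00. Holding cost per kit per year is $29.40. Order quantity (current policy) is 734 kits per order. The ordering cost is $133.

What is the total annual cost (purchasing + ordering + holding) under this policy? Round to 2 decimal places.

Ordering: D/Q × S = 26,050/734 × $133 = $4,720.23
Holding:  Q/2 × H = 734/2 × $29.4 = $10,789.80
Purchase cost = D·C = 26,050 × 175 = $4,558,750.00
Total = $4,720.23 + $10,789.80 + $4,558,750.00 = $4,574,260.03

$4,574,260.03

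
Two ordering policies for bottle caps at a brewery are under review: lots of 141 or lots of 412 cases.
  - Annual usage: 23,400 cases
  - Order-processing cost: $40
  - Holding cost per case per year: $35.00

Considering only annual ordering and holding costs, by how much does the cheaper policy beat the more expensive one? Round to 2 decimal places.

Annual cost at Q: ordering D·S/Q plus holding Q·H/2.
TC(141) = (23,400/141)×40 + (141/2)×35 = $9,105.80
TC(412) = (23,400/412)×40 + (412/2)×35 = $9,481.84
Lots of 141 are cheaper by $376.05.

$376.05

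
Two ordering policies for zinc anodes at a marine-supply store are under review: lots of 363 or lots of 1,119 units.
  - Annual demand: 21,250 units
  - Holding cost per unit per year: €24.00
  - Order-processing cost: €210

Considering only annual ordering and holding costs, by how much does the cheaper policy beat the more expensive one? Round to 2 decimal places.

€766.55

TC(Q) = (D/Q)S + (Q/2)H
TC(363) = (21,250/363)×210 + (363/2)×24 = €16,649.39
TC(1,119) = (21,250/1,119)×210 + (1,119/2)×24 = €17,415.94
Cheaper: Q = 363.  Difference = €766.55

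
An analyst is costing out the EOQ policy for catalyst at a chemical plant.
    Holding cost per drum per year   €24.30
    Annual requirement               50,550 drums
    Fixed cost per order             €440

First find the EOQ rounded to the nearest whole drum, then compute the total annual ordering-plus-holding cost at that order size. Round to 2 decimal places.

2DS/H = 2·50,550·440/24.3 = 1,830,617.28
EOQ = √1,830,617.28 ≈ 1,353.00 → Q = 1,353 drums
Ordering: D/Q × S = 50,550/1,353 × €440 = €16,439.02
Holding:  Q/2 × H = 1,353/2 × €24.3 = €16,438.95
Total = €16,439.02 + €16,438.95 = €32,877.97

€32,877.97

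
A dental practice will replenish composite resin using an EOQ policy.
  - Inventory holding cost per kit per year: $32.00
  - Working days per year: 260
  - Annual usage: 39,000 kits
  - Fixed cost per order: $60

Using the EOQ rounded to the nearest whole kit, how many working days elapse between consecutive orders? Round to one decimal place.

Q* = √(2·D·S / H) = √(2·39,000·60 / 32) = √146,250.0 ≈ 382.43 → Q = 382 kits
Days between orders = 260 / (D/Q) = 260 / 102.094 ≈ 2.547

2.5 days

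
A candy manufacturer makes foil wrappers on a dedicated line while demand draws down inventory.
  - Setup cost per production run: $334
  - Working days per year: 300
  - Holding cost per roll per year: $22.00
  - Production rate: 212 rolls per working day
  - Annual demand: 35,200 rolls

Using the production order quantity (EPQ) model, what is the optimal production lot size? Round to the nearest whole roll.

d = 35,200/300 = 117.3333 rolls/day;  effective holding cost H(1 − d/p) = 22·(1 − 117.3333/212) = 9.82390
Q* = √(2DS / H_eff) = √(2·35,200·334 / 9.82390) ≈ 1,547.10

1,547 rolls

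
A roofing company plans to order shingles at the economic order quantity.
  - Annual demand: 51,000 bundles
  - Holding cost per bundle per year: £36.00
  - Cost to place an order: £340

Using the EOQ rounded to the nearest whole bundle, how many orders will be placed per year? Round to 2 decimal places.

51.99 orders per year

EOQ = √(2DS/H) = √(2 × 51,000 × 340 / 36)
    = √(963,333.33) ≈ 981.50 → Q = 981
Orders per year = D/Q = 51,000 / 981 = 51.988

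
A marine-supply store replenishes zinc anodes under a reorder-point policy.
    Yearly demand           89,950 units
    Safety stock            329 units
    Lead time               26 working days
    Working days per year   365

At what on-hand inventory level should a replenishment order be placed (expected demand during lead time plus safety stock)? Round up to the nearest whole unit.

6,737 units

Daily demand d = 89,950 / 365 = 246.438 units/day
Demand during lead time = 246.438 × 26 = 6,407.40
Reorder point = 6,407.40 + 329 = 6,736.40 → round up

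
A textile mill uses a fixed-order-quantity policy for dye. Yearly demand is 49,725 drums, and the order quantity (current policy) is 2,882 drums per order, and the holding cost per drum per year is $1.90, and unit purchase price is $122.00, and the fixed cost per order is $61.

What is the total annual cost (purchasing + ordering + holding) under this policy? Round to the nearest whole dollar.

Annual ordering cost = (D/Q)·S = (49,725/2,882) × 61 = $1,052.47
Annual holding cost  = (Q/2)·H = (2,882/2) × 1.9 = $2,737.90
Purchase cost = D·C = 49,725 × 122 = $6,066,450.00
Total = $1,052.47 + $2,737.90 + $6,066,450.00 = $6,070,240.37

$6,070,240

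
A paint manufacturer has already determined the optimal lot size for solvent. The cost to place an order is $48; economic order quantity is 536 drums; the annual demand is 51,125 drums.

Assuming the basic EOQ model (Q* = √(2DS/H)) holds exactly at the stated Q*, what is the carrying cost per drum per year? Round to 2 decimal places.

Since Q* = (2DS/H)^½, squaring gives Q*²·H = 2DS.
H = 2DS / Q² = 2 × 51,125 × 48 / 536² = 17.0834

$17.08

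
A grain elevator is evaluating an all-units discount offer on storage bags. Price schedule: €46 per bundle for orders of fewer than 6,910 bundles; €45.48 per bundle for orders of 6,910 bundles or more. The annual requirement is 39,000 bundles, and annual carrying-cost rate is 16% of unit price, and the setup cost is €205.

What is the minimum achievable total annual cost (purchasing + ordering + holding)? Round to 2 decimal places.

€1,800,018.36

H₁ = 16%×€46 = €7.3600;  H₂ = 16%×€45.48 = €7.2768
EOQ₁ = √(2×39,000×205/7.3600) = 1,473.96  (< 6,910, feasible at tier 1)
EOQ₂ = √(2×39,000×205/7.2768) = 1,482.36  (< 6,910 → use Q = 6,910 at tier-2 price)
TC(tier 1 (EOQ₁), Q≈1,474.0) = €1,804,848.34
TC(tier 2, Q≈6,910.0) = €1,800,018.36
Minimum at tier 2: €1,800,018.36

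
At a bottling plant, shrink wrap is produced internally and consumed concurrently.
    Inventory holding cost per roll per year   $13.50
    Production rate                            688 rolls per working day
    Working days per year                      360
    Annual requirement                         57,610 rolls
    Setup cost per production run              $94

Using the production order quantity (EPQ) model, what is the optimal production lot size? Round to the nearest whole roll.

1,022 rolls

Daily demand d = 57,610/360 = 160.028; p = 688; 1 − d/p = 0.76740
EPQ = √(2DS / (H(1 − d/p)))
    = √(2 × 57,610 × 94 / (13.5 × 0.76740)) ≈ 1,022.47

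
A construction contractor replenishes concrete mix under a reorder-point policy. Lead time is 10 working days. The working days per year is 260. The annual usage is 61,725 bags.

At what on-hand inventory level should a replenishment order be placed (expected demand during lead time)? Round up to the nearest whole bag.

Daily demand d = 61,725 / 260 = 237.404 bags/day
Demand during lead time = 237.404 × 10 = 2,374.04
Reorder point = 2,374.04 → round up

2,375 bags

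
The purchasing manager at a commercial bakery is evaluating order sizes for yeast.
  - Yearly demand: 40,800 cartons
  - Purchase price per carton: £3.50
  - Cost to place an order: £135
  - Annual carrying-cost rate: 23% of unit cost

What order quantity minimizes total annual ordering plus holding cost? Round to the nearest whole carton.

3,699 cartons

Holding cost per carton per year: H = 23% × £3.5 = £0.8050
EOQ = √(2DS/H) = √(2 × 40,800 × 135 / 0.805)
    = √(13,684,472.05) ≈ 3,699.25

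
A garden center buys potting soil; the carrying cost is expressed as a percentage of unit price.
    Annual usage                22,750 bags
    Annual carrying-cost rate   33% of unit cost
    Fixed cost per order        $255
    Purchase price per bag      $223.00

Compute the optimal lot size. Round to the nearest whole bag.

397 bags

Holding cost per bag per year: H = 33% × $223 = $73.5900
Optimal lot size Q* = (2 × 22,750 × $255 / $73.59)^½ ≈ 397.07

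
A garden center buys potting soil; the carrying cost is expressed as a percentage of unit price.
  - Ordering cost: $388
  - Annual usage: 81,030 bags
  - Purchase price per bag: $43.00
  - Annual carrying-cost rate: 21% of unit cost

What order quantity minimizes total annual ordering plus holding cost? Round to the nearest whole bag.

2,639 bags

Carrying cost H = $43 × 21% = $9.0300/bag/yr
Q* = √(2·D·S / H) = √(2·81,030·388 / 9.03) = √6,963,375.4 ≈ 2,638.82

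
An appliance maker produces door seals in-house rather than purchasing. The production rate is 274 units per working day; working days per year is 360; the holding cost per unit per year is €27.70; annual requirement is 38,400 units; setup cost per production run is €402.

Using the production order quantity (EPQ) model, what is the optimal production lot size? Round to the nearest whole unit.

1,351 units

Daily demand d = 38,400/360 = 106.667; p = 274; 1 − d/p = 0.61071
EPQ = √(2DS / (H(1 − d/p)))
    = √(2 × 38,400 × 402 / (27.7 × 0.61071)) ≈ 1,350.95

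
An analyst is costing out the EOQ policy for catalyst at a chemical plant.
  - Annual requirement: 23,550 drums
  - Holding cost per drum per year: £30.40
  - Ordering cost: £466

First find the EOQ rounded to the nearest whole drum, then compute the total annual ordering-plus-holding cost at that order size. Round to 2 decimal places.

EOQ = √(2DS/H) = √(2 × 23,550 × 466 / 30.4)
    = √(721,993.42) ≈ 849.70 → Q = 850 drums
Ordering: D/Q × S = 23,550/850 × £466 = £12,910.94
Holding:  Q/2 × H = 850/2 × £30.4 = £12,920.00
Total = £12,910.94 + £12,920.00 = £25,830.94

£25,830.94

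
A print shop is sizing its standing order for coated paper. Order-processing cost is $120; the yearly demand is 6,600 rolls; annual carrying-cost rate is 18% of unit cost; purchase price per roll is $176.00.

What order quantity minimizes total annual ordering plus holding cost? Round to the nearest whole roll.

H = i·C = 0.18 × $176 = $31.6800 per roll-year
2DS/H = 2·6,600·120/31.68 = 50,000.00
EOQ = √50,000.00 ≈ 223.61

224 rolls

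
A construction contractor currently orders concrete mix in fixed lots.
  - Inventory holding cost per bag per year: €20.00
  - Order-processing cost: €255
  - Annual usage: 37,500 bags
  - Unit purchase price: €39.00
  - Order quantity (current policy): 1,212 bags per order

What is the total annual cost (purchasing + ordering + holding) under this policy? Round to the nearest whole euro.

Annual ordering cost = (D/Q)·S = (37,500/1,212) × 255 = €7,889.85
Annual holding cost  = (Q/2)·H = (1,212/2) × 20 = €12,120.00
Purchase cost = D·C = 37,500 × 39 = €1,462,500.00
Total = €7,889.85 + €12,120.00 + €1,462,500.00 = €1,482,509.85

€1,482,510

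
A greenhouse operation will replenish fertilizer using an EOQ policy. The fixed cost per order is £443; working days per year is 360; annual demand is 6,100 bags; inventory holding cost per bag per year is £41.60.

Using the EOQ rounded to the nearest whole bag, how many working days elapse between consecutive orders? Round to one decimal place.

Q* = √(2·D·S / H) = √(2·6,100·443 / 41.6) = √129,918.3 ≈ 360.44 → Q = 360 bags
Cycle time = (working days × Q)/D = (360 × 360) / 6,100 = 21.246 days

21.2 days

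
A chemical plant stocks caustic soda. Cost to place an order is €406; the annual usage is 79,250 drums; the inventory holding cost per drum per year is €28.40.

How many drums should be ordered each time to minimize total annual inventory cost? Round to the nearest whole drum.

1,505 drums

Q* = √(2·D·S / H) = √(2·79,250·406 / 28.4) = √2,265,880.3 ≈ 1,505.28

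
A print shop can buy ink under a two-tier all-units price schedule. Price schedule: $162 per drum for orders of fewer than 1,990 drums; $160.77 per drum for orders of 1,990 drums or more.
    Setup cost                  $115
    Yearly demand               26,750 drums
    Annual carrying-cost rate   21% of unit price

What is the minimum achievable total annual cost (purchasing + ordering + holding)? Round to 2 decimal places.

H₁ = 21%×$162 = $34.0200;  H₂ = 21%×$160.77 = $33.7617
EOQ₁ = √(2×26,750×115/34.0200) = 425.26  (< 1,990, feasible at tier 1)
EOQ₂ = √(2×26,750×115/33.7617) = 426.89  (< 1,990 → use Q = 1,990 at tier-2 price)
TC(tier 1 (EOQ₁), Q≈425.3) = $4,347,967.48
TC(tier 2, Q≈1,990.0) = $4,335,736.25
Minimum at tier 2: $4,335,736.25

$4,335,736.25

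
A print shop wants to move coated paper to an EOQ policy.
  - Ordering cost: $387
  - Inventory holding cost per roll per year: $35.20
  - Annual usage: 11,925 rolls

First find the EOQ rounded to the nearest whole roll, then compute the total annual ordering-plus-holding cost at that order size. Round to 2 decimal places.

Q* = √(2·D·S / H) = √(2·11,925·387 / 35.2) = √262,214.5 ≈ 512.07 → Q = 512 rolls
Ordering: D/Q × S = 11,925/512 × $387 = $9,013.62
Holding:  Q/2 × H = 512/2 × $35.2 = $9,011.20
Total = $9,013.62 + $9,011.20 = $18,024.82

$18,024.82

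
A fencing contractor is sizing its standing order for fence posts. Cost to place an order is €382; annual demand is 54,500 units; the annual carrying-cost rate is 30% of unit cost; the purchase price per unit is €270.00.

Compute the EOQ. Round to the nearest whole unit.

717 units

Carrying cost H = €270 × 30% = €81.0000/unit/yr
EOQ = √(2DS/H) = √(2 × 54,500 × 382 / 81)
    = √(514,049.38) ≈ 716.97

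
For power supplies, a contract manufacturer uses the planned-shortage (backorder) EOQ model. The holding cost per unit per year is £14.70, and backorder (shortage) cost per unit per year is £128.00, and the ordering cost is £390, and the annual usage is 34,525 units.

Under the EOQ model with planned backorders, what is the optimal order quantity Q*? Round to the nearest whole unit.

Q* = √(2DS/H) · √((H + b)/b)
   = √(2 × 34,525 × 390 / 14.7) · √((14.7 + 128) / 128)
   = 1,353.491 × 1.0559 ≈ 1,429.10

1,429 units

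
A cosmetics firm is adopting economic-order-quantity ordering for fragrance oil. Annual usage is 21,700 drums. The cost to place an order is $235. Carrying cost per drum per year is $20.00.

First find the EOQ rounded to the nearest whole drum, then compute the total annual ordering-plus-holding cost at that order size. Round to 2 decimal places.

2DS/H = 2·21,700·235/20 = 509,950.00
EOQ = √509,950.00 ≈ 714.11 → Q = 714 drums
Annual ordering cost = (D/Q)·S = (21,700/714) × 235 = $7,142.16
Annual holding cost  = (Q/2)·H = (714/2) × 20 = $7,140.00
Total = $7,142.16 + $7,140.00 = $14,282.16

$14,282.16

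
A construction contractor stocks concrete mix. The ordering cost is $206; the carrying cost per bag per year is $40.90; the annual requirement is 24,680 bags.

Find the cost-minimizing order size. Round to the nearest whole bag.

499 bags

Optimal lot size Q* = (2 × 24,680 × $206 / $40.9)^½ ≈ 498.61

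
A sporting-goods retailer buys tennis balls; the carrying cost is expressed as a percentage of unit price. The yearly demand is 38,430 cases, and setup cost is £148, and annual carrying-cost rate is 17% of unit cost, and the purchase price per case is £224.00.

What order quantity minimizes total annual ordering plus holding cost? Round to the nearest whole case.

547 cases

Carrying cost H = £224 × 17% = £38.0800/case/yr
Optimal lot size Q* = (2 × 38,430 × £148 / £38.08)^½ ≈ 546.55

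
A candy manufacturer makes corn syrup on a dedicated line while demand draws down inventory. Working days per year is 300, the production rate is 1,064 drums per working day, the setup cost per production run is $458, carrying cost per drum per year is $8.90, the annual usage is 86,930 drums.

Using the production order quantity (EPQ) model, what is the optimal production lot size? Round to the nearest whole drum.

Daily demand d = 86,930/300 = 289.767; p = 1064; 1 − d/p = 0.72766
EPQ = √(2DS / (H(1 − d/p)))
    = √(2 × 86,930 × 458 / (8.9 × 0.72766)) ≈ 3,506.49

3,506 drums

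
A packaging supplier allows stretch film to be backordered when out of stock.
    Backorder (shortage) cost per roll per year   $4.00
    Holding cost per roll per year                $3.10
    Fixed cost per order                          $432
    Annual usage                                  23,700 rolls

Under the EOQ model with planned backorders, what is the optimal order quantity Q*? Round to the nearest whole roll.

Q* = √(2DS/H) · √((H + b)/b)
   = √(2 × 23,700 × 432 / 3.1) · √((3.1 + 4) / 4)
   = 2,570.101 × 1.3323 ≈ 3,424.12

3,424 rolls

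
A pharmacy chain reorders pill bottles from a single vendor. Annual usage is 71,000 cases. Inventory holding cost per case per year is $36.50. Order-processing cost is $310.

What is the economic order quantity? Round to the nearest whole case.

Q* = √(2·D·S / H) = √(2·71,000·310 / 36.5) = √1,206,027.4 ≈ 1,098.19

1,098 cases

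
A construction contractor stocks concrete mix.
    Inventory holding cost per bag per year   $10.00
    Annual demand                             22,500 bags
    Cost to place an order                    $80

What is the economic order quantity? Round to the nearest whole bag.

600 bags

Optimal lot size Q* = (2 × 22,500 × $80 / $10)^½ ≈ 600.00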